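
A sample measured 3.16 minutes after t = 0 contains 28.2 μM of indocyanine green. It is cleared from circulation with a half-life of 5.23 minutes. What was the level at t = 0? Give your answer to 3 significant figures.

42.9 μM

Number of half-lives elapsed: n = 3.16/5.23 ≈ 0.60421.
A₀ = A × 2^n = 28.2 × 2^0.60421 = 28.2 × 1.5201 ≈ 42.868 μM.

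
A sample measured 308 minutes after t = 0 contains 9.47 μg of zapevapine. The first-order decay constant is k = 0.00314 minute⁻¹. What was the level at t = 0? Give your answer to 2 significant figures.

t½ = ln 2 / k = 0.69315 / 0.00314 ≈ 220.75 minutes.
Number of half-lives elapsed: n = 308/220.75 ≈ 1.3953.
A₀ = A × 2^n = 9.47 × 2^1.3953 = 9.47 × 2.6304 ≈ 24.909 μg.

25 μg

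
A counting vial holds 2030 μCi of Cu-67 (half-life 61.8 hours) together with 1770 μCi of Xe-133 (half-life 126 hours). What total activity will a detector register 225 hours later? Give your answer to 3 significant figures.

Cu-67: 2030 × (1/2)^(225/61.8) = 2030 × (1/2)^3.6408 ≈ 162.75 μCi.
Xe-133: 1770 × (1/2)^(225/126) = 1770 × (1/2)^1.7857 ≈ 513.36 μCi.
Total = 162.75 + 513.36 ≈ 676.1 μCi.

676 μCi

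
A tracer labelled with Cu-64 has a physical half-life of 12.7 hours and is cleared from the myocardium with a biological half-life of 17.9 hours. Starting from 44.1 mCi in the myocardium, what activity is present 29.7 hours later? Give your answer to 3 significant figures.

1/t_eff = 1/t_phys + 1/t_biol = 1/12.7 + 1/17.9 = 0.13461 per hour.
t_eff = 12.7 × 17.9 / (12.7 + 17.9) ≈ 7.4291 hours.
Remaining = 44.1 × (1/2)^(29.7/7.4291) = 44.1 × (1/2)^3.9978 ≈ 2.7605 mCi.

2.76 mCi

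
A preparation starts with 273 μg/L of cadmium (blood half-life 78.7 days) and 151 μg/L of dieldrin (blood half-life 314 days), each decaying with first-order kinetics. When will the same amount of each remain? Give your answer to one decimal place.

Set 273·(1/2)^(t/78.7) = 151·(1/2)^(t/314).
Taking log₂: log₂(273/151) = t·(1/78.7 − 1/314).
log₂(1.8079) = 0.85435; 1/78.7 − 1/314 = 0.0095218.
t = 0.85435 / 0.0095218 ≈ 89.726 days.

89.7 days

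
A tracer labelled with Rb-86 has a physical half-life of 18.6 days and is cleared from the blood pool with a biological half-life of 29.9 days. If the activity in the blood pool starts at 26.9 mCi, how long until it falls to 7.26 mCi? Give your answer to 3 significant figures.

1/t_eff = 1/t_phys + 1/t_biol = 1/18.6 + 1/29.9 = 0.087208 per day.
t_eff = 18.6 × 29.9 / (18.6 + 29.9) ≈ 11.467 days.
n = log₂(26.9/7.26) ≈ 1.8896; t = 1.8896 × 11.467 ≈ 21.667 days.

21.7 days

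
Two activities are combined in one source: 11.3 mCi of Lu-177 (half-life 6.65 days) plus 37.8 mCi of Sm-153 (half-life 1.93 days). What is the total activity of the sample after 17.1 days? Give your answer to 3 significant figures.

Lu-177: 11.3 × (1/2)^(17.1/6.65) = 11.3 × (1/2)^2.5714 ≈ 1.9011 mCi.
Sm-153: 37.8 × (1/2)^(17.1/1.93) = 37.8 × (1/2)^8.8601 ≈ 0.081346 mCi.
Total = 1.9011 + 0.081346 ≈ 1.9824 mCi.

1.98 mCi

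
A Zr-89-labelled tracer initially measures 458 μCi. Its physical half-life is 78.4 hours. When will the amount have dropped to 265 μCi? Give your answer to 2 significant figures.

Fraction remaining = 265/458 ≈ 0.5786.
n = log₂(458/265) = ln(1.7283)/ln 2 ≈ 0.78936 half-lives.
t = n × t½ = 0.78936 × 78.4 ≈ 61.885 hours.

62 hours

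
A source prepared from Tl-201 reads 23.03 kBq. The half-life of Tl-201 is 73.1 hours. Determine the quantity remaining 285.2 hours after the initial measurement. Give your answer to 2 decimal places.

Number of half-lives: n = 285.2/73.1 ≈ 3.9015.
Remaining = 23.03 × (1/2)^3.9015 = 23.03 × 0.066916 ≈ 1.5411 kBq.

1.54 kBq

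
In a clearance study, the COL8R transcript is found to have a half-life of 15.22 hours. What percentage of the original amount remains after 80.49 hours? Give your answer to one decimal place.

2.6%

n = 80.49/15.22 ≈ 5.2884 half-lives.
Fraction remaining = (1/2)^5.2884 ≈ 0.025587, i.e. 2.5587%.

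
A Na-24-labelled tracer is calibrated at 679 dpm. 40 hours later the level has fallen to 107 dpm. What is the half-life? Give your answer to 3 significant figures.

A/A₀ = 107/679 ≈ 0.15758.
n = log₂(6.3458) ≈ 2.6658 half-lives elapsed in 40 hours.
t½ = 40/2.6658 ≈ 15.005 hours.

15.0 hours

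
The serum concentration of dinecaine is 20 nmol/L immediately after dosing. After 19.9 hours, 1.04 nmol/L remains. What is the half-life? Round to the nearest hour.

5 hours

A/A₀ = 1.04/20 ≈ 0.052.
n = log₂(19.231) ≈ 4.2653 half-lives elapsed in 19.9 hours.
t½ = 19.9/4.2653 ≈ 4.6655 hours.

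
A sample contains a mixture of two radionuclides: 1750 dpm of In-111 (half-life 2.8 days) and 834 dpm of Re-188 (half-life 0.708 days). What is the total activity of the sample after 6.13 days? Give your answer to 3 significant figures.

In-111: 1750 × (1/2)^(6.13/2.8) = 1750 × (1/2)^2.1893 ≈ 383.7 dpm.
Re-188: 834 × (1/2)^(6.13/0.708) = 834 × (1/2)^8.6582 ≈ 2.0644 dpm.
Total = 383.7 + 2.0644 ≈ 385.77 dpm.

386 dpm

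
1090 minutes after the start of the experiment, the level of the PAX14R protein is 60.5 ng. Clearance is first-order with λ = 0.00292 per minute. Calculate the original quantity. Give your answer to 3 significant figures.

1460 ng

t½ = ln 2 / λ = 0.69315 / 0.00292 ≈ 237.38 minutes.
Number of half-lives elapsed: n = 1090/237.38 ≈ 4.5918.
A₀ = A × 2^n = 60.5 × 2^4.5918 = 60.5 × 24.114 ≈ 1458.9 ng.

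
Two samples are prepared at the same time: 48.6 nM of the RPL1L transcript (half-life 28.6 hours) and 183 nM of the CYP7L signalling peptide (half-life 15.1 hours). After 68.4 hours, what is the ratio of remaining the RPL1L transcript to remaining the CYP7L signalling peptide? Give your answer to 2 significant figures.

RPL1L transcript: 48.6 × (1/2)^(68.4/28.6) = 48.6 × (1/2)^2.3916 ≈ 9.2617 nM.
CYP7L signalling peptide: 183 × (1/2)^(68.4/15.1) = 183 × (1/2)^4.5298 ≈ 7.9222 nM.
Ratio ≈ 9.2617 / 7.9222 ≈ 1.1691.

1.2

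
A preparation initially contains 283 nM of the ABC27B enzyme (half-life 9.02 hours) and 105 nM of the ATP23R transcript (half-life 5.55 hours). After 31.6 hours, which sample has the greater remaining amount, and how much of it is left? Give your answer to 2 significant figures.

ABC27B enzyme, 25 nM

ABC27B enzyme: 283 × (1/2)^3.5033 ≈ 24.956 nM.
ATP23R transcript: 105 × (1/2)^5.6937 ≈ 2.0287 nM.
ABC27B enzyme has more remaining, at ≈ 24.956 nM.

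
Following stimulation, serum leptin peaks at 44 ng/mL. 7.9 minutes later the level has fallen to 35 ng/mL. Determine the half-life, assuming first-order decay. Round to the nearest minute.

24 minutes

A/A₀ = 35/44 ≈ 0.79545.
n = log₂(1.2571) ≈ 0.33015 half-lives elapsed in 7.9 minutes.
t½ = 7.9/0.33015 ≈ 23.929 minutes.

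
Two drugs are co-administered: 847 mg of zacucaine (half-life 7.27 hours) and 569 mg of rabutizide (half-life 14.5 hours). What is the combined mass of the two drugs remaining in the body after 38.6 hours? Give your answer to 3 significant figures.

zacucaine: 847 × (1/2)^(38.6/7.27) = 847 × (1/2)^5.3095 ≈ 21.358 mg.
rabutizide: 569 × (1/2)^(38.6/14.5) = 569 × (1/2)^2.6621 ≈ 89.898 mg.
Total = 21.358 + 89.898 ≈ 111.26 mg.

111 mg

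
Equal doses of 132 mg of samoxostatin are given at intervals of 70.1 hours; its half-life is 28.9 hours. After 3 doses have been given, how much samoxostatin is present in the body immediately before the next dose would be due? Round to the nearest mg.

30 mg

The 3 doses were given 210.3, 140.2, 70.1 hours ago.
Total = 132·(1/2)^(210.3/28.9) + 132·(1/2)^(140.2/28.9) + 132·(1/2)^(70.1/28.9)
      = 0.8512 + 4.5731 + 24.569 ≈ 29.994 mg.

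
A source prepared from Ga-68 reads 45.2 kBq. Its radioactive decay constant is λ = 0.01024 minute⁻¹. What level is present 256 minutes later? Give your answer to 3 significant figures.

t½ = ln 2 / λ = 0.69315 / 0.01024 ≈ 67.69 minutes.
Number of half-lives: n = 256/67.69 ≈ 3.7819.
Remaining = 45.2 × (1/2)^3.7819 = 45.2 × 0.072698 ≈ 3.286 kBq.

3.29 kBq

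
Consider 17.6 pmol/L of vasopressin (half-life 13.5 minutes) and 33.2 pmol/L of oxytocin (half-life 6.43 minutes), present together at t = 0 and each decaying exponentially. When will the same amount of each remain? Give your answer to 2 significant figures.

11 minutes

Set 17.6·(1/2)^(t/13.5) = 33.2·(1/2)^(t/6.43).
Taking log₂: log₂(17.6/33.2) = t·(1/13.5 − 1/6.43).
log₂(0.53012) = -0.91561; 1/13.5 − 1/6.43 = -0.081447.
t = -0.91561 / -0.081447 ≈ 11.242 minutes.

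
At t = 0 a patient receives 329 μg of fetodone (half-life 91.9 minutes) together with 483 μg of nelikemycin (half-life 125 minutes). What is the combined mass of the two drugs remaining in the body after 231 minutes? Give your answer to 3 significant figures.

fetodone: 329 × (1/2)^(231/91.9) = 329 × (1/2)^2.5136 ≈ 57.614 μg.
nelikemycin: 483 × (1/2)^(231/125) = 483 × (1/2)^1.848 ≈ 134.17 μg.
Total = 57.614 + 134.17 ≈ 191.78 μg.

192 μg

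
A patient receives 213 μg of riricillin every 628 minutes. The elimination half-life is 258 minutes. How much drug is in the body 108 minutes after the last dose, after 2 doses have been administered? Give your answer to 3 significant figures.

The 2 doses were given 736, 108 minutes ago.
Total = 213·(1/2)^(736/258) + 213·(1/2)^(108/258)
      = 29.487 + 159.36 ≈ 188.84 μg.

189 μg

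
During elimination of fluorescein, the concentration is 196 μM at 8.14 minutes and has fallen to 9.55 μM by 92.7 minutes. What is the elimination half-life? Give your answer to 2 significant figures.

19 minutes

Over Δt = 92.7 − 8.14 = 84.56 minutes, the level fell by a factor of 196/9.55 ≈ 20.524.
n = log₂(20.524) ≈ 4.3592 half-lives, so t½ = 84.56/4.3592 ≈ 19.398 minutes.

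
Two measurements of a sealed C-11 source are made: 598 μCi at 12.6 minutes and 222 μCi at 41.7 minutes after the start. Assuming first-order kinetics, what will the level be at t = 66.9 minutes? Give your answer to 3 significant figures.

Over Δt = 41.7 − 12.6 = 29.1 minutes, the level fell by a factor of 598/222 ≈ 2.6937.
n = log₂(2.6937) ≈ 1.4296 half-lives, so t½ = 29.1/1.4296 ≈ 20.356 minutes.
From t = 41.7 to t = 66.9: 222 × (1/2)^((66.9−41.7)/20.356) ≈ 94.12 μCi.

94.1 μCi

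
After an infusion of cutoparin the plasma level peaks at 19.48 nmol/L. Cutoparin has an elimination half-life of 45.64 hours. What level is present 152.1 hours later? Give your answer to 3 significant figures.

Number of half-lives: n = 152.1/45.64 ≈ 3.3326.
Remaining = 19.48 × (1/2)^3.3326 = 19.48 × 0.099263 ≈ 1.9336 nmol/L.

1.93 nmol/L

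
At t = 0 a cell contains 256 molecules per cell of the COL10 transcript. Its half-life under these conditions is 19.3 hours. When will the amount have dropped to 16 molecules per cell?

77.2 hours

16/256 = 1/16, so 4 half-lives have elapsed.
t = 4 × 19.3 = 77.2 hours.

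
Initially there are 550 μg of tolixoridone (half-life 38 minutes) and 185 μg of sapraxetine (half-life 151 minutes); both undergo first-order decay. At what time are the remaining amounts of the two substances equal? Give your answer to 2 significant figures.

80 minutes

Set 550·(1/2)^(t/38) = 185·(1/2)^(t/151).
Taking log₂: log₂(550/185) = t·(1/38 − 1/151).
log₂(2.973) = 1.5719; 1/38 − 1/151 = 0.019693.
t = 1.5719 / 0.019693 ≈ 79.819 minutes.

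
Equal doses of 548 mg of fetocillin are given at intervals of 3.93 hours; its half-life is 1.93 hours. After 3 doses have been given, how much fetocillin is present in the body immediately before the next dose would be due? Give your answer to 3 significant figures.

174 mg

The 3 doses were given 11.79, 7.86, 3.93 hours ago.
Total = 548·(1/2)^(11.79/1.93) + 548·(1/2)^(7.86/1.93) + 548·(1/2)^(3.93/1.93)
      = 7.9405 + 32.57 + 133.6 ≈ 174.11 mg.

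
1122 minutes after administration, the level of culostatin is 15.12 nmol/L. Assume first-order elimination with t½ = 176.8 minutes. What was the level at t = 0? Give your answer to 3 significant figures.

1230 nmol/L

Number of half-lives elapsed: n = 1122/176.8 ≈ 6.3462.
A₀ = A × 2^n = 15.12 × 2^6.3462 = 15.12 × 81.355 ≈ 1230.1 nmol/L.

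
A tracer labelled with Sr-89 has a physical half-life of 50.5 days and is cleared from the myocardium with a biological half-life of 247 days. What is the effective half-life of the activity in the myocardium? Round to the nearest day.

42 days

1/t_eff = 1/t_phys + 1/t_biol = 1/50.5 + 1/247 = 0.023851 per day.
t_eff = 50.5 × 247 / (50.5 + 247) ≈ 41.928 days.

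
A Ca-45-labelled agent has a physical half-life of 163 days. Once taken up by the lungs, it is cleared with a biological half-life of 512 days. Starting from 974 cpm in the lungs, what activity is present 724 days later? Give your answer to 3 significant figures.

1/t_eff = 1/t_phys + 1/t_biol = 1/163 + 1/512 = 0.0080881 per day.
t_eff = 163 × 512 / (163 + 512) ≈ 123.64 days.
Remaining = 974 × (1/2)^(724/123.64) = 974 × (1/2)^5.8558 ≈ 16.819 cpm.

16.8 cpm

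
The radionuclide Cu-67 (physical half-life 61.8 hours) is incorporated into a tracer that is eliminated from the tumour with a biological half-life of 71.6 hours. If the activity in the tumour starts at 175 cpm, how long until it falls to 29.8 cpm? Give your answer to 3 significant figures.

1/t_eff = 1/t_phys + 1/t_biol = 1/61.8 + 1/71.6 = 0.030148 per hour.
t_eff = 61.8 × 71.6 / (61.8 + 71.6) ≈ 33.17 hours.
n = log₂(175/29.8) ≈ 2.554; t = 2.554 × 33.17 ≈ 84.715 hours.

84.7 hours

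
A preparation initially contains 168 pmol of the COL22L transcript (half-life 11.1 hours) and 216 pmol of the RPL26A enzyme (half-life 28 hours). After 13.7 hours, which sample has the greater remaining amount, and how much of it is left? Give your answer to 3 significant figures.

COL22L transcript: 168 × (1/2)^1.2342 ≈ 71.411 pmol.
RPL26A enzyme: 216 × (1/2)^0.48929 ≈ 153.87 pmol.
RPL26A enzyme has more remaining, at ≈ 153.87 pmol.

RPL26A enzyme, 154 pmol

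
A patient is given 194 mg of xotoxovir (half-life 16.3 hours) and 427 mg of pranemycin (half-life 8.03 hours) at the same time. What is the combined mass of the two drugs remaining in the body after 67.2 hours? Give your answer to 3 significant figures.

12.4 mg

xotoxovir: 194 × (1/2)^(67.2/16.3) = 194 × (1/2)^4.1227 ≈ 11.136 mg.
pranemycin: 427 × (1/2)^(67.2/8.03) = 427 × (1/2)^8.3686 ≈ 1.2919 mg.
Total = 11.136 + 1.2919 ≈ 12.428 mg.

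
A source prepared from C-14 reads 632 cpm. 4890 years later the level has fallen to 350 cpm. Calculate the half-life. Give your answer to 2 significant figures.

A/A₀ = 350/632 ≈ 0.5538.
n = log₂(1.8057) ≈ 0.85257 half-lives elapsed in 4890 years.
t½ = 4890/0.85257 ≈ 5735.6 years.

5700 years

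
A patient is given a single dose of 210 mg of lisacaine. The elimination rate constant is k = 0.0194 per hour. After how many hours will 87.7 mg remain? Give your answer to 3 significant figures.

t½ = ln 2 / k = 0.69315 / 0.0194 ≈ 35.729 hours.
Fraction remaining = 87.7/210 ≈ 0.41762.
n = log₂(210/87.7) = ln(2.3945)/ln 2 ≈ 1.2597 half-lives.
t = n × t½ = 1.2597 × 35.729 ≈ 45.01 hours.

45.0 hours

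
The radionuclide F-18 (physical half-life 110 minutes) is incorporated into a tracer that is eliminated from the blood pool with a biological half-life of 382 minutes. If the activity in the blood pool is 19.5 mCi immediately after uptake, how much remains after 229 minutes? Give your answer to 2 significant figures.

3.0 mCi

1/t_eff = 1/t_phys + 1/t_biol = 1/110 + 1/382 = 0.011709 per minute.
t_eff = 110 × 382 / (110 + 382) ≈ 85.407 minutes.
Remaining = 19.5 × (1/2)^(229/85.407) = 19.5 × (1/2)^2.6813 ≈ 3.0401 mCi.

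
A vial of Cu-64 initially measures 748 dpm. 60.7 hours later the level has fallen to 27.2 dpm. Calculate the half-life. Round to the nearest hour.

13 hours

A/A₀ = 27.2/748 ≈ 0.036364.
n = log₂(27.5) ≈ 4.7814 half-lives elapsed in 60.7 hours.
t½ = 60.7/4.7814 ≈ 12.695 hours.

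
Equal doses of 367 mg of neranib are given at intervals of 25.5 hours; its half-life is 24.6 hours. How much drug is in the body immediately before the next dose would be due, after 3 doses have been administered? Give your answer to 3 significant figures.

309 mg

The 3 doses were given 76.5, 51, 25.5 hours ago.
Total = 367·(1/2)^(76.5/24.6) + 367·(1/2)^(51/24.6) + 367·(1/2)^(25.5/24.6)
      = 42.514 + 87.213 + 178.91 ≈ 308.63 mg.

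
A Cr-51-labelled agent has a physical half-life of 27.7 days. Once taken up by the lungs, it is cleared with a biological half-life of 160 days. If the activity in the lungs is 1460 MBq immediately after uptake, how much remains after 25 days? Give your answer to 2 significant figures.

700 MBq

1/t_eff = 1/t_phys + 1/t_biol = 1/27.7 + 1/160 = 0.042351 per day.
t_eff = 27.7 × 160 / (27.7 + 160) ≈ 23.612 days.
Remaining = 1460 × (1/2)^(25/23.612) = 1460 × (1/2)^1.0588 ≈ 700.86 MBq.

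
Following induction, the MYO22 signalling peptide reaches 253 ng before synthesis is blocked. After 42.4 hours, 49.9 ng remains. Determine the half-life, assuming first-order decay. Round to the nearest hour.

18 hours

A/A₀ = 49.9/253 ≈ 0.19723.
n = log₂(5.0701) ≈ 2.342 half-lives elapsed in 42.4 hours.
t½ = 42.4/2.342 ≈ 18.104 hours.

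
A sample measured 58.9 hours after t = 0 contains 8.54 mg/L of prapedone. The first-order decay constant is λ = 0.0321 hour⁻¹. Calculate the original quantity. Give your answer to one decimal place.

t½ = ln 2 / λ = 0.69315 / 0.0321 ≈ 21.593 hours.
Number of half-lives elapsed: n = 58.9/21.593 ≈ 2.7277.
A₀ = A × 2^n = 8.54 × 2^2.7277 = 8.54 × 6.6239 ≈ 56.568 mg/L.

56.6 mg/L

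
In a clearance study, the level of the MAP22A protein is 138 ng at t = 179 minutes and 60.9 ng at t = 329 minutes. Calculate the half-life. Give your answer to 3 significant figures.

127 minutes

Over Δt = 329 − 179 = 150 minutes, the level fell by a factor of 138/60.9 ≈ 2.266.
n = log₂(2.266) ≈ 1.1802 half-lives, so t½ = 150/1.1802 ≈ 127.1 minutes.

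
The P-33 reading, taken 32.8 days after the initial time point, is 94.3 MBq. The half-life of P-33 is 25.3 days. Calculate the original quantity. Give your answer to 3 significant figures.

Number of half-lives elapsed: n = 32.8/25.3 ≈ 1.2964.
A₀ = A × 2^n = 94.3 × 2^1.2964 = 94.3 × 2.4562 ≈ 231.62 MBq.

232 MBq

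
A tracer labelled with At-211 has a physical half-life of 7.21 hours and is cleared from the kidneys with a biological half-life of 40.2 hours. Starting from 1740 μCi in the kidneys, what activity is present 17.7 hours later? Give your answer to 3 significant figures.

234 μCi

1/t_eff = 1/t_phys + 1/t_biol = 1/7.21 + 1/40.2 = 0.16357 per hour.
t_eff = 7.21 × 40.2 / (7.21 + 40.2) ≈ 6.1135 hours.
Remaining = 1740 × (1/2)^(17.7/6.1135) = 1740 × (1/2)^2.8952 ≈ 233.88 μCi.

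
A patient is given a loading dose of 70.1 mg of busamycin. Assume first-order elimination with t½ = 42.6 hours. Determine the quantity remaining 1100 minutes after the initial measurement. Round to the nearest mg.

Convert the elapsed time: 1100 minutes = 18.3333 hours.
Number of half-lives: n = 18.3333/42.6 ≈ 0.43036.
Remaining = 70.1 × (1/2)^0.43036 = 70.1 × 0.74208 ≈ 52.02 mg.

52 mg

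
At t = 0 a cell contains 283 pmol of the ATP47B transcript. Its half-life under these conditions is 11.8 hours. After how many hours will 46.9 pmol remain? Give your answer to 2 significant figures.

Fraction remaining = 46.9/283 ≈ 0.16572.
n = log₂(283/46.9) = ln(6.0341)/ln 2 ≈ 2.5931 half-lives.
t = n × t½ = 2.5931 × 11.8 ≈ 30.599 hours.

31 hours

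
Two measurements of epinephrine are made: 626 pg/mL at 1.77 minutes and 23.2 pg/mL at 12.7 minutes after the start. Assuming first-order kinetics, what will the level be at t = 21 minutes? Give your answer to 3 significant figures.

Over Δt = 12.7 − 1.77 = 10.93 minutes, the level fell by a factor of 626/23.2 ≈ 26.983.
n = log₂(26.983) ≈ 4.754 half-lives, so t½ = 10.93/4.754 ≈ 2.2991 minutes.
From t = 12.7 to t = 21: 23.2 × (1/2)^((21−12.7)/2.2991) ≈ 1.9 pg/mL.

1.90 pg/mL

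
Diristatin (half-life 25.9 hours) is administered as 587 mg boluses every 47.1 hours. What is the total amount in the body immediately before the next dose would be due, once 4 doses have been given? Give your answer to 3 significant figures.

The 4 doses were given 188.4, 141.3, 94.2, 47.1 hours ago.
Total = 587·(1/2)^(188.4/25.9) + 587·(1/2)^(141.3/25.9) + 587·(1/2)^(94.2/25.9) + 587·(1/2)^(47.1/25.9)
      = 3.7923 + 13.376 + 47.182 + 166.42 ≈ 230.77 mg.

231 mg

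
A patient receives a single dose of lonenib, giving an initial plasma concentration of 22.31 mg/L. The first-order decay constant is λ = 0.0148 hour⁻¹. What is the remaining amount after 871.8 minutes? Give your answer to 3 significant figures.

t½ = ln 2 / λ = 0.69315 / 0.0148 ≈ 46.834 hours.
Convert the elapsed time: 871.8 minutes = 14.53 hours.
Number of half-lives: n = 14.53/46.834 ≈ 0.31024.
Remaining = 22.31 × (1/2)^0.31024 = 22.31 × 0.80651 ≈ 17.993 mg/L.

18.0 mg/L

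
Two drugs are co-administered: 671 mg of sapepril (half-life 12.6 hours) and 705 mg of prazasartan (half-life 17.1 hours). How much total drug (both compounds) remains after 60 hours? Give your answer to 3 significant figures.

86.7 mg

sapepril: 671 × (1/2)^(60/12.6) = 671 × (1/2)^4.7619 ≈ 24.731 mg.
prazasartan: 705 × (1/2)^(60/17.1) = 705 × (1/2)^3.5088 ≈ 61.936 mg.
Total = 24.731 + 61.936 ≈ 86.667 mg.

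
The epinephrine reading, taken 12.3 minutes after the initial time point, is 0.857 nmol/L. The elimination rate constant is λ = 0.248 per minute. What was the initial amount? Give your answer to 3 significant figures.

t½ = ln 2 / λ = 0.69315 / 0.248 ≈ 2.7949 minutes.
Number of half-lives elapsed: n = 12.3/2.7949 ≈ 4.4008.
A₀ = A × 2^n = 0.857 × 2^4.4008 = 0.857 × 21.124 ≈ 18.103 nmol/L.

18.1 nmol/L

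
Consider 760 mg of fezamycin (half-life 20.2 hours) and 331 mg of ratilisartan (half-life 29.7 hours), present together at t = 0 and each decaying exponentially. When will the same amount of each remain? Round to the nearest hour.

Set 760·(1/2)^(t/20.2) = 331·(1/2)^(t/29.7).
Taking log₂: log₂(760/331) = t·(1/20.2 − 1/29.7).
log₂(2.2961) = 1.1992; 1/20.2 − 1/29.7 = 0.015835.
t = 1.1992 / 0.015835 ≈ 75.729 hours.

76 hours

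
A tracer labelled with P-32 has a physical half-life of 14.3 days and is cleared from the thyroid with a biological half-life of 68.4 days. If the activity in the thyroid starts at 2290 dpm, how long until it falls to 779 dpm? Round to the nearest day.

1/t_eff = 1/t_phys + 1/t_biol = 1/14.3 + 1/68.4 = 0.08455 per day.
t_eff = 14.3 × 68.4 / (14.3 + 68.4) ≈ 11.827 days.
n = log₂(2290/779) ≈ 1.5557; t = 1.5557 × 11.827 ≈ 18.399 days.

18 days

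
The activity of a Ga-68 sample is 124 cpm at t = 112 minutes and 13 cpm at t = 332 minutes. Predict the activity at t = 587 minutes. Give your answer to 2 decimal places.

Over Δt = 332 − 112 = 220 minutes, the level fell by a factor of 124/13 ≈ 9.5385.
n = log₂(9.5385) ≈ 3.2538 half-lives, so t½ = 220/3.2538 ≈ 67.614 minutes.
From t = 332 to t = 587: 13 × (1/2)^((587−332)/67.614) ≈ 0.952 cpm.

0.95 cpm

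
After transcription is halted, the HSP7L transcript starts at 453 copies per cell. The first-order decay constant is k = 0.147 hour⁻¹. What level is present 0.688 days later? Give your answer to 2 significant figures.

40 copies per cell

t½ = ln 2 / k = 0.69315 / 0.147 ≈ 4.7153 hours.
Convert the elapsed time: 0.688 days = 16.512 hours.
Number of half-lives: n = 16.512/4.7153 ≈ 3.5018.
Remaining = 453 × (1/2)^3.5018 = 453 × 0.088278 ≈ 39.99 copies per cell.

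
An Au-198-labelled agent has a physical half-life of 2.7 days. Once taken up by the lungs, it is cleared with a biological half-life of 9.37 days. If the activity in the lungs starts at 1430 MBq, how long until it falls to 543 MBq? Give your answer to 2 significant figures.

1/t_eff = 1/t_phys + 1/t_biol = 1/2.7 + 1/9.37 = 0.47709 per day.
t_eff = 2.7 × 9.37 / (2.7 + 9.37) ≈ 2.096 days.
n = log₂(1430/543) ≈ 1.397; t = 1.397 × 2.096 ≈ 2.9281 days.

2.9 days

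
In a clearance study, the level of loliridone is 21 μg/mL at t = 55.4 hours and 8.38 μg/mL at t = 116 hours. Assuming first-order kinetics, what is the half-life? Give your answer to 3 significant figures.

45.7 hours

Over Δt = 116 − 55.4 = 60.6 hours, the level fell by a factor of 21/8.38 ≈ 2.506.
n = log₂(2.506) ≈ 1.3254 half-lives, so t½ = 60.6/1.3254 ≈ 45.723 hours.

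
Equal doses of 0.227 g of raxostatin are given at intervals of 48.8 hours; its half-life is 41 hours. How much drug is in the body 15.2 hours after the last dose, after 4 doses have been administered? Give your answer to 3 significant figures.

0.301 g

The 4 doses were given 161.6, 112.8, 64, 15.2 hours ago.
Total = 0.227·(1/2)^(161.6/41) + 0.227·(1/2)^(112.8/41) + 0.227·(1/2)^(64/41) + 0.227·(1/2)^(15.2/41)
      = 0.014775 + 0.033715 + 0.076935 + 0.17556 ≈ 0.30099 g.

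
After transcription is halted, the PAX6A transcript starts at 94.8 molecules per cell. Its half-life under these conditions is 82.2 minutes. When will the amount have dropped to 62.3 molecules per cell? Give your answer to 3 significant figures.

49.8 minutes

Fraction remaining = 62.3/94.8 ≈ 0.65717.
n = log₂(94.8/62.3) = ln(1.5217)/ln 2 ≈ 0.60565 half-lives.
t = n × t½ = 0.60565 × 82.2 ≈ 49.785 minutes.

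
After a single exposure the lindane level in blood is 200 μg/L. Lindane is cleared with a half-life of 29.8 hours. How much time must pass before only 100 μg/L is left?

100/200 = 1/2, so 1 half-life has elapsed.
t = 1 × 29.8 = 29.8 hours.

29.8 hours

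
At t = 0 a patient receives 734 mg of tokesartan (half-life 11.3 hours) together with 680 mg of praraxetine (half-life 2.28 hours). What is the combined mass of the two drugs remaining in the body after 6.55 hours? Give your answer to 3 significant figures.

584 mg

tokesartan: 734 × (1/2)^(6.55/11.3) = 734 × (1/2)^0.57965 ≈ 491.14 mg.
praraxetine: 680 × (1/2)^(6.55/2.28) = 680 × (1/2)^2.8728 ≈ 92.834 mg.
Total = 491.14 + 92.834 ≈ 583.97 mg.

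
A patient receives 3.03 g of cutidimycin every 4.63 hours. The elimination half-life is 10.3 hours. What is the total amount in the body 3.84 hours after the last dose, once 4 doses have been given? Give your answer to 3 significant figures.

The 4 doses were given 17.73, 13.1, 8.47, 3.84 hours ago.
Total = 3.03·(1/2)^(17.73/10.3) + 3.03·(1/2)^(13.1/10.3) + 3.03·(1/2)^(8.47/10.3) + 3.03·(1/2)^(3.84/10.3)
      = 0.91889 + 1.2548 + 1.7135 + 2.34 ≈ 6.2272 g.

6.23 g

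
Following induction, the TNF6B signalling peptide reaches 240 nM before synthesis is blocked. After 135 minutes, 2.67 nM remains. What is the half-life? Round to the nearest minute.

A/A₀ = 2.67/240 ≈ 0.011125.
n = log₂(89.888) ≈ 6.4901 half-lives elapsed in 135 minutes.
t½ = 135/6.4901 ≈ 20.801 minutes.

21 minutes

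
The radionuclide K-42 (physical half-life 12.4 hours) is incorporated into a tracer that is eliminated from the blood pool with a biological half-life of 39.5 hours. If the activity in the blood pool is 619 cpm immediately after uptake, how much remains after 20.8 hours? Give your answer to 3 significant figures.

134 cpm

1/t_eff = 1/t_phys + 1/t_biol = 1/12.4 + 1/39.5 = 0.10596 per hour.
t_eff = 12.4 × 39.5 / (12.4 + 39.5) ≈ 9.4374 hours.
Remaining = 619 × (1/2)^(20.8/9.4374) = 619 × (1/2)^2.204 ≈ 134.34 cpm.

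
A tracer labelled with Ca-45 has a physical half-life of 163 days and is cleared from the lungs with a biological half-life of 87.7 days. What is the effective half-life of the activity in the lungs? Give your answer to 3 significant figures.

1/t_eff = 1/t_phys + 1/t_biol = 1/163 + 1/87.7 = 0.017537 per day.
t_eff = 163 × 87.7 / (163 + 87.7) ≈ 57.021 days.

57.0 days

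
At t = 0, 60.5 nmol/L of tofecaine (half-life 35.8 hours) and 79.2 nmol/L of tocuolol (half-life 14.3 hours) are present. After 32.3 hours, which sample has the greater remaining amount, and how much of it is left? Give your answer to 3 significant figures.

tofecaine: 60.5 × (1/2)^0.90223 ≈ 32.371 nmol/L.
tocuolol: 79.2 × (1/2)^2.2587 ≈ 16.549 nmol/L.
Tofecaine has more remaining, at ≈ 32.371 nmol/L.

tofecaine, 32.4 nmol/L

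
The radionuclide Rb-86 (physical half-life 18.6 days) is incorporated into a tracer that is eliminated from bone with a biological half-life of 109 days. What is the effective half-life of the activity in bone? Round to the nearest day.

1/t_eff = 1/t_phys + 1/t_biol = 1/18.6 + 1/109 = 0.062938 per day.
t_eff = 18.6 × 109 / (18.6 + 109) ≈ 15.889 days.

16 days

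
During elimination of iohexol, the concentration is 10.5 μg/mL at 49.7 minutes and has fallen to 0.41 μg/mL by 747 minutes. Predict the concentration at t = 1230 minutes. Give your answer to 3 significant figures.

Over Δt = 747 − 49.7 = 697.3 minutes, the level fell by a factor of 10.5/0.41 ≈ 25.61.
n = log₂(25.61) ≈ 4.6786 half-lives, so t½ = 697.3/4.6786 ≈ 149.04 minutes.
From t = 747 to t = 1230: 0.41 × (1/2)^((1230−747)/149.04) ≈ 0.043373 μg/mL.

0.0434 μg/mL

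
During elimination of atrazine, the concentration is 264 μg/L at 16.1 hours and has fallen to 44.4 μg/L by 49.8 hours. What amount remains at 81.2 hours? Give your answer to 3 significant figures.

8.43 μg/L

Over Δt = 49.8 − 16.1 = 33.7 hours, the level fell by a factor of 264/44.4 ≈ 5.9459.
n = log₂(5.9459) ≈ 2.5719 half-lives, so t½ = 33.7/2.5719 ≈ 13.103 hours.
From t = 49.8 to t = 81.2: 44.4 × (1/2)^((81.2−49.8)/13.103) ≈ 8.4334 μg/L.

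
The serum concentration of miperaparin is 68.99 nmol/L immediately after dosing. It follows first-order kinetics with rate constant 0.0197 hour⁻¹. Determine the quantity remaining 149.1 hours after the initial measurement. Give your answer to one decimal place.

3.7 nmol/L

t½ = ln 2 / λ = 0.69315 / 0.0197 ≈ 35.185 hours.
Number of half-lives: n = 149.1/35.185 ≈ 4.2376.
Remaining = 68.99 × (1/2)^4.2376 = 68.99 × 0.05301 ≈ 3.6572 nmol/L.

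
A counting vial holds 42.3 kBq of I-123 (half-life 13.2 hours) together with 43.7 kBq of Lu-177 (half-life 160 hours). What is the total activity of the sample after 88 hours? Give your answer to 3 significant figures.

30.3 kBq

I-123: 42.3 × (1/2)^(88/13.2) = 42.3 × (1/2)^6.6667 ≈ 0.41636 kBq.
Lu-177: 43.7 × (1/2)^(88/160) = 43.7 × (1/2)^0.55 ≈ 29.848 kBq.
Total = 0.41636 + 29.848 ≈ 30.264 kBq.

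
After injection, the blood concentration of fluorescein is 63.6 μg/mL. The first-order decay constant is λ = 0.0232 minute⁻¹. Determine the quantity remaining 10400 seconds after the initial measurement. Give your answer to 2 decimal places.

t½ = ln 2 / λ = 0.69315 / 0.0232 ≈ 29.877 minutes.
Convert the elapsed time: 10400 seconds = 173.333 minutes.
Number of half-lives: n = 173.333/29.877 ≈ 5.8016.
Remaining = 63.6 × (1/2)^5.8016 = 63.6 × 0.017929 ≈ 1.1403 μg/mL.

1.14 μg/mL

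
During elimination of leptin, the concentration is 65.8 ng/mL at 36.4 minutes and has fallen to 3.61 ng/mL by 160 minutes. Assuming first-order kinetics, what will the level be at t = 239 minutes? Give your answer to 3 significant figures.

0.565 ng/mL

Over Δt = 160 − 36.4 = 123.6 minutes, the level fell by a factor of 65.8/3.61 ≈ 18.227.
n = log₂(18.227) ≈ 4.188 half-lives, so t½ = 123.6/4.188 ≈ 29.513 minutes.
From t = 160 to t = 239: 3.61 × (1/2)^((239−160)/29.513) ≈ 0.56456 ng/mL.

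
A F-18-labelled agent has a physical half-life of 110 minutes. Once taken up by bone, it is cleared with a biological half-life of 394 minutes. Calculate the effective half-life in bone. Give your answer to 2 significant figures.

86 minutes

1/t_eff = 1/t_phys + 1/t_biol = 1/110 + 1/394 = 0.011629 per minute.
t_eff = 110 × 394 / (110 + 394) ≈ 85.992 minutes.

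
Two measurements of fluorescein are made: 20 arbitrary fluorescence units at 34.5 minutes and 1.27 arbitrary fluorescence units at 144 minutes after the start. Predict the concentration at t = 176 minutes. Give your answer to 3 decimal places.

Over Δt = 144 − 34.5 = 109.5 minutes, the level fell by a factor of 20/1.27 ≈ 15.748.
n = log₂(15.748) ≈ 3.9771 half-lives, so t½ = 109.5/3.9771 ≈ 27.533 minutes.
From t = 144 to t = 176: 1.27 × (1/2)^((176−144)/27.533) ≈ 0.56745 arbitrary fluorescence units.

0.567 arbitrary fluorescence units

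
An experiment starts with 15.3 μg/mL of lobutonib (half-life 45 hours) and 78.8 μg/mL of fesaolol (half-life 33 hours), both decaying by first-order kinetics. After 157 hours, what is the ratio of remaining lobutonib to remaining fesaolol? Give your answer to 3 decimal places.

lobutonib: 15.3 × (1/2)^(157/45) = 15.3 × (1/2)^3.4889 ≈ 1.3628 μg/mL.
fesaolol: 78.8 × (1/2)^(157/33) = 78.8 × (1/2)^4.7576 ≈ 2.9131 μg/mL.
Ratio ≈ 1.3628 / 2.9131 ≈ 0.46782.

0.468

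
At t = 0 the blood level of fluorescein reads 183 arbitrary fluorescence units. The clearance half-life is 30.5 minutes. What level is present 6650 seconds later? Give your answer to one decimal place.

Convert the elapsed time: 6650 seconds = 110.833 minutes.
Number of half-lives: n = 110.833/30.5 ≈ 3.6339.
Remaining = 183 × (1/2)^3.6339 = 183 × 0.080555 ≈ 14.742 arbitrary fluorescence units.

14.7 arbitrary fluorescence units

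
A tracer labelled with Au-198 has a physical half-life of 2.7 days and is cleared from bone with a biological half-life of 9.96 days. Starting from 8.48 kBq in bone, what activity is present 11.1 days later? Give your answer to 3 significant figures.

0.227 kBq

1/t_eff = 1/t_phys + 1/t_biol = 1/2.7 + 1/9.96 = 0.47077 per day.
t_eff = 2.7 × 9.96 / (2.7 + 9.96) ≈ 2.1242 days.
Remaining = 8.48 × (1/2)^(11.1/2.1242) = 8.48 × (1/2)^5.2256 ≈ 0.22664 kBq.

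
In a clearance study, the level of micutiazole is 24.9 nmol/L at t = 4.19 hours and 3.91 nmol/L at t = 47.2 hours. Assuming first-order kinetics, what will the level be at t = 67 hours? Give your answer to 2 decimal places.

1.67 nmol/L

Over Δt = 47.2 − 4.19 = 43.01 hours, the level fell by a factor of 24.9/3.91 ≈ 6.3683.
n = log₂(6.3683) ≈ 2.6709 half-lives, so t½ = 43.01/2.6709 ≈ 16.103 hours.
From t = 47.2 to t = 67: 3.91 × (1/2)^((67−47.2)/16.103) ≈ 1.6674 nmol/L.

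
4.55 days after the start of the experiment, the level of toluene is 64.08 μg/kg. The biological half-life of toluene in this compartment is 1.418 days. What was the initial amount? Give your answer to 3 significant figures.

592 μg/kg

Number of half-lives elapsed: n = 4.55/1.418 ≈ 3.2087.
A₀ = A × 2^n = 64.08 × 2^3.2087 = 64.08 × 9.2455 ≈ 592.45 μg/kg.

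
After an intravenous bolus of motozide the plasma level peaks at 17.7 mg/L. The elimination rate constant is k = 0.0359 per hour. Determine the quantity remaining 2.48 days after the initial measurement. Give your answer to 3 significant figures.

2.09 mg/L

t½ = ln 2 / k = 0.69315 / 0.0359 ≈ 19.308 hours.
Convert the elapsed time: 2.48 days = 59.52 hours.
Number of half-lives: n = 59.52/19.308 ≈ 3.0827.
Remaining = 17.7 × (1/2)^3.0827 = 17.7 × 0.11804 ≈ 2.0892 mg/L.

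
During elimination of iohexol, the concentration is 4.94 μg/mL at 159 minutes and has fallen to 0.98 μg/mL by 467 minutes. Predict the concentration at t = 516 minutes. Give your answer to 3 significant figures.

0.758 μg/mL

Over Δt = 467 − 159 = 308 minutes, the level fell by a factor of 4.94/0.98 ≈ 5.0408.
n = log₂(5.0408) ≈ 2.3337 half-lives, so t½ = 308/2.3337 ≈ 131.98 minutes.
From t = 467 to t = 516: 0.98 × (1/2)^((516−467)/131.98) ≈ 0.75764 μg/mL.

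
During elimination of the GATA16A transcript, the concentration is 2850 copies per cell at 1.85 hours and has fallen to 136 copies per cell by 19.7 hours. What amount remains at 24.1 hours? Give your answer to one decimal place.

64.2 copies per cell

Over Δt = 19.7 − 1.85 = 17.85 hours, the level fell by a factor of 2850/136 ≈ 20.956.
n = log₂(20.956) ≈ 4.3893 half-lives, so t½ = 17.85/4.3893 ≈ 4.0667 hours.
From t = 19.7 to t = 24.1: 136 × (1/2)^((24.1−19.7)/4.0667) ≈ 64.245 copies per cell.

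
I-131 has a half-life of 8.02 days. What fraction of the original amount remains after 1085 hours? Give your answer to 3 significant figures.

0.0201

1085 hours = 45.2083 days.
n = 45.2083/8.02 ≈ 5.6369 half-lives.
Fraction remaining = (1/2)^5.6369 ≈ 0.020096.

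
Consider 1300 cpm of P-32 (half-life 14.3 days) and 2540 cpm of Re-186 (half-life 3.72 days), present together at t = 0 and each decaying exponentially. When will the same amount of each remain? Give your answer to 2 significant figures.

4.9 days

Set 1300·(1/2)^(t/14.3) = 2540·(1/2)^(t/3.72).
Taking log₂: log₂(1300/2540) = t·(1/14.3 − 1/3.72).
log₂(0.51181) = -0.96632; 1/14.3 − 1/3.72 = -0.19889.
t = -0.96632 / -0.19889 ≈ 4.8586 days.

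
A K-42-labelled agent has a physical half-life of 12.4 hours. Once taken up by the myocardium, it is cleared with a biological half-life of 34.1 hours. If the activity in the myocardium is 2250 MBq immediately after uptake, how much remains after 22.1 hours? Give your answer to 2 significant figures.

1/t_eff = 1/t_phys + 1/t_biol = 1/12.4 + 1/34.1 = 0.10997 per hour.
t_eff = 12.4 × 34.1 / (12.4 + 34.1) ≈ 9.0933 hours.
Remaining = 2250 × (1/2)^(22.1/9.0933) = 2250 × (1/2)^2.4304 ≈ 417.42 MBq.

420 MBq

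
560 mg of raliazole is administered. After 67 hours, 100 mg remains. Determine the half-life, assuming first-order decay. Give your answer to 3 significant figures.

A/A₀ = 100/560 ≈ 0.17857.
n = log₂(5.6) ≈ 2.4854 half-lives elapsed in 67 hours.
t½ = 67/2.4854 ≈ 26.957 hours.

27.0 hours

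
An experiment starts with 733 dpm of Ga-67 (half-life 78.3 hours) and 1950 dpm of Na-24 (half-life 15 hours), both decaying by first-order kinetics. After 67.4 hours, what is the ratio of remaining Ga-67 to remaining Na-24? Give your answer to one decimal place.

Ga-67: 733 × (1/2)^(67.4/78.3) = 733 × (1/2)^0.86079 ≈ 403.63 dpm.
Na-24: 1950 × (1/2)^(67.4/15) = 1950 × (1/2)^4.4933 ≈ 86.578 dpm.
Ratio ≈ 403.63 / 86.578 ≈ 4.662.

4.7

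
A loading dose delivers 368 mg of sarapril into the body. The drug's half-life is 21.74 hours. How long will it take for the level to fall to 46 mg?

65.22 hours

46/368 = 1/8, so 3 half-lives have elapsed.
t = 3 × 21.74 = 65.22 hours.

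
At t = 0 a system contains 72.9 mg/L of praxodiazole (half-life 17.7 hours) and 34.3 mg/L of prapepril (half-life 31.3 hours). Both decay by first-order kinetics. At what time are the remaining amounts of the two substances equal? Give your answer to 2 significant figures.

Set 72.9·(1/2)^(t/17.7) = 34.3·(1/2)^(t/31.3).
Taking log₂: log₂(72.9/34.3) = t·(1/17.7 − 1/31.3).
log₂(2.1254) = 1.0877; 1/17.7 − 1/31.3 = 0.024548.
t = 1.0877 / 0.024548 ≈ 44.309 hours.

44 hours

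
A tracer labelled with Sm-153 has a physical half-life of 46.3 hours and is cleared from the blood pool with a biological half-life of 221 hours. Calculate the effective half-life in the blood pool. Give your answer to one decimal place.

1/t_eff = 1/t_phys + 1/t_biol = 1/46.3 + 1/221 = 0.026123 per hour.
t_eff = 46.3 × 221 / (46.3 + 221) ≈ 38.28 hours.

38.3 hours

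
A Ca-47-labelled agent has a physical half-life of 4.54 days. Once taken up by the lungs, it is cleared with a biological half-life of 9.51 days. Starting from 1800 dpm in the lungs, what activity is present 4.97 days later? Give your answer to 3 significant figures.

587 dpm

1/t_eff = 1/t_phys + 1/t_biol = 1/4.54 + 1/9.51 = 0.32542 per day.
t_eff = 4.54 × 9.51 / (4.54 + 9.51) ≈ 3.073 days.
Remaining = 1800 × (1/2)^(4.97/3.073) = 1800 × (1/2)^1.6173 ≈ 586.69 dpm.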